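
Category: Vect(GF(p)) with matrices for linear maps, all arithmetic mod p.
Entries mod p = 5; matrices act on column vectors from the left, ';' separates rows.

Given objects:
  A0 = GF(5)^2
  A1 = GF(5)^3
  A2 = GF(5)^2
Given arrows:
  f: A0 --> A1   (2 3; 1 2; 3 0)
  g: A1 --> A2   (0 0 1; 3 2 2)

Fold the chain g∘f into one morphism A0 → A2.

Answer: (3 0; 4 3)

Work:
  e0=[1,0] f-->[2,1,3] g-->[3,4]
  e1=[0,1] f-->[3,2,0] g-->[0,3]
⟦path⟧: (3 0; 4 3)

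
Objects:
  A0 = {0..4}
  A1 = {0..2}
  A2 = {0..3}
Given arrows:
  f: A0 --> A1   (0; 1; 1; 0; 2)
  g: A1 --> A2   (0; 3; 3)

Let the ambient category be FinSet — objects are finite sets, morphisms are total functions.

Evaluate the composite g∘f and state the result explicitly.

  0 f-->0 g-->0
  1 f-->1 g-->3
  2 f-->1 g-->3
  3 f-->0 g-->0
  4 f-->2 g-->3
⟦path⟧: (0; 3; 3; 0; 3)

Answer: (0; 3; 3; 0; 3)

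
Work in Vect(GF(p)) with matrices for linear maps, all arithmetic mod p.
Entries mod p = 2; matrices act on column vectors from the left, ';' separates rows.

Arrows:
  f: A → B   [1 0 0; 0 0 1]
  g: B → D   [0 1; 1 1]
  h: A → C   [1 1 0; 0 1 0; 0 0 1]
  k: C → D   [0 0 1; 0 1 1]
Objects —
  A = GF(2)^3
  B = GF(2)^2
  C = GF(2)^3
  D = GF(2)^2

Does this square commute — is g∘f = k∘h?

1) trace f;g:
  e0=(1,0,0) f→(1,0) g→(0,1)
  e1=(0,1,0) f→(0,0) g→(0,0)
  e2=(0,0,1) f→(0,1) g→(1,1)
  ⟦path⟧₁ = [0 0 1; 1 0 1]
2) trace h;k:
  e0=(1,0,0) h→(1,0,0) k→(0,0)
  e1=(0,1,0) h→(1,1,0) k→(0,1)
  e2=(0,0,1) h→(0,0,1) k→(1,1)
  ⟦path⟧₂ = [0 0 1; 0 1 1]
Equal? differ; not commutative

Answer: DOES NOT COMMUTE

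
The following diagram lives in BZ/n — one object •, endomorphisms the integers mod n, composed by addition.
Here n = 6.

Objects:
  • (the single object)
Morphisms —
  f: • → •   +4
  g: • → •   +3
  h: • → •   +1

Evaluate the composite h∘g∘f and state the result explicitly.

Answer: +2

Work:
  0 +4≡4 +3≡1 +1≡2  (mod 6)
composite: +2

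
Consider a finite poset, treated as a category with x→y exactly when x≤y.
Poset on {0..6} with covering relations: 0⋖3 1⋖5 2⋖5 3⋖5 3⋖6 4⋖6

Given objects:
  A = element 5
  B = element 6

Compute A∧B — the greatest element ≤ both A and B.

Lower bounds of A=5 and B=6: {0,3}
  0 ⊑ 3
  3 ⊑ 3
glb = 3

Answer: A∧B = 3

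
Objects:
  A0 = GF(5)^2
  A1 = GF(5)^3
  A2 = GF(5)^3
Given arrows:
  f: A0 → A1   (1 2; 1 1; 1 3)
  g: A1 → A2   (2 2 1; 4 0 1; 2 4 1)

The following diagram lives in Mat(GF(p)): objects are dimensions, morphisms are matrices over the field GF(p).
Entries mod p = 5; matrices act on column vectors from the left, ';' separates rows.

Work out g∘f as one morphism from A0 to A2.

  e0=[1,0] f→[1,1,1] g→[0,0,2]
  e1=[0,1] f→[2,1,3] g→[4,1,1]
⟦path⟧: (0 4; 0 1; 2 1)

Answer: (0 4; 0 1; 2 1)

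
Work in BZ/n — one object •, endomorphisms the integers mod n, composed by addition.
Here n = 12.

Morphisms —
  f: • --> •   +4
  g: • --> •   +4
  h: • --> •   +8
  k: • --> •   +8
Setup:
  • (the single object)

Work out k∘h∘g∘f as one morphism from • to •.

Answer: +0

Work:
  0 +4≡4 +4≡8 +8≡4 +8≡0  (mod 12)
⟦path⟧: +0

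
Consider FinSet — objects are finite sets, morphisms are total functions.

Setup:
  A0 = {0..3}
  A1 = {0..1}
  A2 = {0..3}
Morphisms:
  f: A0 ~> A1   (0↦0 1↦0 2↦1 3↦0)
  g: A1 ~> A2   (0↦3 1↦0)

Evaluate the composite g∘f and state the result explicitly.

Answer: (0↦3 1↦3 2↦0 3↦3)

Derivation:
  0 f~>0 g~>3
  1 f~>0 g~>3
  2 f~>1 g~>0
  3 f~>0 g~>3
composite: (0↦3 1↦3 2↦0 3↦3)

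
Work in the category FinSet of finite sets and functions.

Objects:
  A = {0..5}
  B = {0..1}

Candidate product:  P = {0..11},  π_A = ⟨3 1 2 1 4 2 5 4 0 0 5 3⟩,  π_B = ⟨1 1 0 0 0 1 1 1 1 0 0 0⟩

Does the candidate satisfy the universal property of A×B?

Answer: VALID PRODUCT

Derivation:
|A|·|B| = 6·2 = 12;  |P| = 12
Check the pairing map k ↦ (π_A(k), π_B(k)):
  0 ↦ (3,1)
  1 ↦ (1,1)
  2 ↦ (2,0)
  3 ↦ (1,0)
  4 ↦ (4,0)
  5 ↦ (2,1)
  6 ↦ (5,1)
  7 ↦ (4,1)
  8 ↦ (0,1)
  9 ↦ (0,0)
  10 ↦ (5,0)
  11 ↦ (3,0)
distinct pairs in image: 12 / 12 needed
  → bijection onto A×B; projections well-typed.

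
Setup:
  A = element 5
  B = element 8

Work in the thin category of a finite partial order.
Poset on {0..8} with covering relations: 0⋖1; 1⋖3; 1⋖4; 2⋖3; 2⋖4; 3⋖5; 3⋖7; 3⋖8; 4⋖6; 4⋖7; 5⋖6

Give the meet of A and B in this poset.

Common predecessors of 5,8: {0,1,2,3}
  0 ≤ 3
  1 ≤ 3
  2 ≤ 3
  3 ≤ 3
glb = 3

Answer: A∧B = 3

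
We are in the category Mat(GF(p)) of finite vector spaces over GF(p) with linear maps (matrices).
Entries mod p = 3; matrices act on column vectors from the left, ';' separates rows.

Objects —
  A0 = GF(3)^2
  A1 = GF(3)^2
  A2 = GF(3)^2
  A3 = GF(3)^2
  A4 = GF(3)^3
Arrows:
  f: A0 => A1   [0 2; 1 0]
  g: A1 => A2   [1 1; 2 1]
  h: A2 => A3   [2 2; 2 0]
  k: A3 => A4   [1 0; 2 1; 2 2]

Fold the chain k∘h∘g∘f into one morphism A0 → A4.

Answer: [1 0; 1 1; 0 2]

Derivation:
  e0=(1,0) f=>(0,1) g=>(1,1) h=>(1,2) k=>(1,1,0)
  e1=(0,1) f=>(2,0) g=>(2,1) h=>(0,1) k=>(0,1,2)
composite: [1 0; 1 1; 0 2]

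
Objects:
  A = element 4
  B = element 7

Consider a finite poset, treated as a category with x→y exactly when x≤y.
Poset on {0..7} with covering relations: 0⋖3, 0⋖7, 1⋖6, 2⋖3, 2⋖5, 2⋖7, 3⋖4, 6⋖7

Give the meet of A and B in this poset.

Lower bounds of A=4 and B=7: {0,2}
  maximal lower bounds 0 and 2 are incomparable: neither 0<=2 nor 2<=0
→ no greatest lower bound exists

Answer: NO MEET EXISTS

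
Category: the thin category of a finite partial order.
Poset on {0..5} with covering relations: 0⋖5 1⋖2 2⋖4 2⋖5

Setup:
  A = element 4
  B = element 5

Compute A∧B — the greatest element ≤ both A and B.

Common predecessors of 4,5: {1,2}
  1 ⊑ 2
  2 ⊑ 2
glb = 2

Answer: A∧B = 2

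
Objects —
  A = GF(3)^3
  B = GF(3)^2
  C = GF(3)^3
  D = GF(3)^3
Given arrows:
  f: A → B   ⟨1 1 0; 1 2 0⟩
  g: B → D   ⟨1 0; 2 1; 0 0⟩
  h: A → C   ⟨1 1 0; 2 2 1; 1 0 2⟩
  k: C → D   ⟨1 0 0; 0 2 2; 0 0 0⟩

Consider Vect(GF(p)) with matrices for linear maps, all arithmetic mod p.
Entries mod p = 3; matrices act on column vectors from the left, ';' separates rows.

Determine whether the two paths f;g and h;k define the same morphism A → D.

Answer: COMMUTES

Trace:
Path 1 = f;g:
  e0=[1,0,0] f→[1,1] g→[1,0,0]
  e1=[0,1,0] f→[1,2] g→[1,1,0]
  e2=[0,0,1] f→[0,0] g→[0,0,0]
  composite₁ = ⟨1 1 0; 0 1 0; 0 0 0⟩
Path 2 = h;k:
  e0=[1,0,0] h→[1,2,1] k→[1,0,0]
  e1=[0,1,0] h→[1,2,0] k→[1,1,0]
  e2=[0,0,1] h→[0,1,2] k→[0,0,0]
  composite₂ = ⟨1 1 0; 0 1 0; 0 0 0⟩
Equal? same morphism ✓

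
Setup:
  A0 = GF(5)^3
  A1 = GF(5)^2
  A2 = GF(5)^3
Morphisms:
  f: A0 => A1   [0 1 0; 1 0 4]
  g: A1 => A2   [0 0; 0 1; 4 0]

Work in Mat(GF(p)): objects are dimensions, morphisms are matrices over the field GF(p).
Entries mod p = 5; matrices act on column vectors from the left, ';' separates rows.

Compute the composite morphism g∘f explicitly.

  e0=[1,0,0] f=>[0,1] g=>[0,1,0]
  e1=[0,1,0] f=>[1,0] g=>[0,0,4]
  e2=[0,0,1] f=>[0,4] g=>[0,4,0]
composite: [0 0 0; 1 0 4; 0 4 0]

Answer: [0 0 0; 1 0 4; 0 4 0]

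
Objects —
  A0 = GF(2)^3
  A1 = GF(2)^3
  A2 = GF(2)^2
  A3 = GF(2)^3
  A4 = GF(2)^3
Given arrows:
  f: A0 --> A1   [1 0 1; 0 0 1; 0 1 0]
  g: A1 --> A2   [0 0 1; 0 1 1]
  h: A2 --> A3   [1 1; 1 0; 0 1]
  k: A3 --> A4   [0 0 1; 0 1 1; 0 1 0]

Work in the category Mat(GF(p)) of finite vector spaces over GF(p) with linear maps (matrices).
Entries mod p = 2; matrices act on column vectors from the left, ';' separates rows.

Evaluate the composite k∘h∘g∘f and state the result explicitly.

Answer: [0 1 1; 0 0 1; 0 1 0]

Derivation:
  e0=[1,0,0] f-->[1,0,0] g-->[0,0] h-->[0,0,0] k-->[0,0,0]
  e1=[0,1,0] f-->[0,0,1] g-->[1,1] h-->[0,1,1] k-->[1,0,1]
  e2=[0,0,1] f-->[1,1,0] g-->[0,1] h-->[1,0,1] k-->[1,1,0]
composite: [0 1 1; 0 0 1; 0 1 0]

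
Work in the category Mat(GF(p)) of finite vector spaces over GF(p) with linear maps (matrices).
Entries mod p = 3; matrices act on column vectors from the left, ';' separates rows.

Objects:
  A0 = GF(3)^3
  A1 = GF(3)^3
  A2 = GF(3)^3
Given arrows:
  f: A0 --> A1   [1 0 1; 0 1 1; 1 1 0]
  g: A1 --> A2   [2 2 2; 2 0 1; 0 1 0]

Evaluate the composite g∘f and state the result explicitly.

  e0=(1,0,0) f-->(1,0,1) g-->(1,0,0)
  e1=(0,1,0) f-->(0,1,1) g-->(1,1,1)
  e2=(0,0,1) f-->(1,1,0) g-->(1,2,1)
result: [1 1 1; 0 1 2; 0 1 1]

Answer: [1 1 1; 0 1 2; 0 1 1]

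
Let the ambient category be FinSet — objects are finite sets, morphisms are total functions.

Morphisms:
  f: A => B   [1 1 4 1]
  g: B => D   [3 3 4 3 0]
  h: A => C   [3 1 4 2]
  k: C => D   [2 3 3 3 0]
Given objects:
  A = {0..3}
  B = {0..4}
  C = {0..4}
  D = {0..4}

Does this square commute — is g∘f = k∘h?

1) trace f;g:
  0 f=>1 g=>3
  1 f=>1 g=>3
  2 f=>4 g=>0
  3 f=>1 g=>3
  result₁ = [3 3 0 3]
2) trace h;k:
  0 h=>3 k=>3
  1 h=>1 k=>3
  2 h=>4 k=>0
  3 h=>2 k=>3
  result₂ = [3 3 0 3]
Equal? same morphism ✓

Answer: COMMUTES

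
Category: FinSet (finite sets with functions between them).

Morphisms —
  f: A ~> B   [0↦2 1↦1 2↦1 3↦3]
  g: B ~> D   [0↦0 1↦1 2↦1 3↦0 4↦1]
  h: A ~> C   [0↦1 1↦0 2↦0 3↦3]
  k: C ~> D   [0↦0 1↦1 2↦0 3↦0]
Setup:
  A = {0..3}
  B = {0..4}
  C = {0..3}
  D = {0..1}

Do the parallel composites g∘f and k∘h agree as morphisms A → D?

Along f;g (path 1):
  0 f~>2 g~>1
  1 f~>1 g~>1
  2 f~>1 g~>1
  3 f~>3 g~>0
  composite₁ = [0↦1 1↦1 2↦1 3↦0]
Along h;k (path 2):
  0 h~>1 k~>1
  1 h~>0 k~>0
  2 h~>0 k~>0
  3 h~>3 k~>0
  composite₂ = [0↦1 1↦0 2↦0 3↦0]
Equal? distinct morphisms ✗

Answer: DOES NOT COMMUTE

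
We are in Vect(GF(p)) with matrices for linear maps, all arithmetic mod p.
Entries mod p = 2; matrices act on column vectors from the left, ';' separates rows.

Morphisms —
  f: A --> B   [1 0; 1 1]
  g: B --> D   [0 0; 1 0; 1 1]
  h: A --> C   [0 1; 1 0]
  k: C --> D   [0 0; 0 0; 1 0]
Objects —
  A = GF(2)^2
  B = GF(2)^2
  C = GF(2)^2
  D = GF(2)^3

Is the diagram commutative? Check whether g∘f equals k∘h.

1) trace f;g:
  e0=⟨1,0⟩ f-->⟨1,1⟩ g-->⟨0,1,0⟩
  e1=⟨0,1⟩ f-->⟨0,1⟩ g-->⟨0,0,1⟩
  result₁ = [0 0; 1 0; 0 1]
2) trace h;k:
  e0=⟨1,0⟩ h-->⟨0,1⟩ k-->⟨0,0,0⟩
  e1=⟨0,1⟩ h-->⟨1,0⟩ k-->⟨0,0,1⟩
  result₂ = [0 0; 0 0; 0 1]
Equal? NO — does not commute

Answer: DOES NOT COMMUTE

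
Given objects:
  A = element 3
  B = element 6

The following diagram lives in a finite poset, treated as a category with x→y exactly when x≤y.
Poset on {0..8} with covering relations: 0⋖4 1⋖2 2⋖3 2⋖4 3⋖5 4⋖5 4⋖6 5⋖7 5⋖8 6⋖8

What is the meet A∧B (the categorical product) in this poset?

{x : x⊑A ∧ x⊑B} = {1,2}  (A=3, B=6)
  1 ⊑ 2
  2 ⊑ 2
glb = 2

Answer: A∧B = 2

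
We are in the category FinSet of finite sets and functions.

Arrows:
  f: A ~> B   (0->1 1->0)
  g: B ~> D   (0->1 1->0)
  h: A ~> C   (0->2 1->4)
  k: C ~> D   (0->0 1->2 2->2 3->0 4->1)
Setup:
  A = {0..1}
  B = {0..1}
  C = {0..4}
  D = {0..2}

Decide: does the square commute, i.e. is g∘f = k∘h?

Answer: DOES NOT COMMUTE

Work:
Path 1 = f;g:
  0 f~>1 g~>0
  1 f~>0 g~>1
  result₁ = (0->0 1->1)
Path 2 = h;k:
  0 h~>2 k~>2
  1 h~>4 k~>1
  result₂ = (0->2 1->1)
Equal? distinct morphisms ✗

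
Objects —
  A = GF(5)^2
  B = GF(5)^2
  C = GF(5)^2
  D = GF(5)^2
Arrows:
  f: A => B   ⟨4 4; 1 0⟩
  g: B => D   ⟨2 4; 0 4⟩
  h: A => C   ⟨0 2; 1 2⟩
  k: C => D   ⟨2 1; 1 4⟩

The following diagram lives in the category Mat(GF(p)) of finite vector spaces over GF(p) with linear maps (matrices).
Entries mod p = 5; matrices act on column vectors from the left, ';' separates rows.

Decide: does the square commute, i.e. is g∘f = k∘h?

Along f;g (path 1):
  e0=(1,0) f=>(4,1) g=>(2,4)
  e1=(0,1) f=>(4,0) g=>(3,0)
  result₁ = ⟨2 3; 4 0⟩
Along h;k (path 2):
  e0=(1,0) h=>(0,1) k=>(1,4)
  e1=(0,1) h=>(2,2) k=>(1,0)
  result₂ = ⟨1 1; 4 0⟩
Equal? NO — does not commute

Answer: DOES NOT COMMUTE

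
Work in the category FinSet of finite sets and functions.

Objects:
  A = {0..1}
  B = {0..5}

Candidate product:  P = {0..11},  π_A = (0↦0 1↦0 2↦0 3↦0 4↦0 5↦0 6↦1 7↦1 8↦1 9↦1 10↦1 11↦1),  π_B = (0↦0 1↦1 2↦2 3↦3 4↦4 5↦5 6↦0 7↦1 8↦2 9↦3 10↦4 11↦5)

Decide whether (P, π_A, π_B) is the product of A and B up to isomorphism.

Answer: VALID PRODUCT

Trace:
|A|·|B| = 2·6 = 12;  |P| = 12
Check the pairing map k ↦ (π_A(k), π_B(k)):
  0 ↦ (0,0)
  1 ↦ (0,1)
  2 ↦ (0,2)
  3 ↦ (0,3)
  4 ↦ (0,4)
  5 ↦ (0,5)
  6 ↦ (1,0)
  7 ↦ (1,1)
  8 ↦ (1,2)
  9 ↦ (1,3)
  10 ↦ (1,4)
  11 ↦ (1,5)
distinct pairs in image: 12 / 12 needed
  → bijection onto A×B; projections well-typed.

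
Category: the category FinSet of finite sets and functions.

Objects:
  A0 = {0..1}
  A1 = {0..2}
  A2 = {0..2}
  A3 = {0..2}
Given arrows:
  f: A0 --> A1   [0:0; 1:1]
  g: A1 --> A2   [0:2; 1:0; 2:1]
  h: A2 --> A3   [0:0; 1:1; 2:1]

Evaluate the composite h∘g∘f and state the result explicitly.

Answer: [0:1; 1:0]

Work:
  0 f-->0 g-->2 h-->1
  1 f-->1 g-->0 h-->0
⟦path⟧: [0:1; 1:0]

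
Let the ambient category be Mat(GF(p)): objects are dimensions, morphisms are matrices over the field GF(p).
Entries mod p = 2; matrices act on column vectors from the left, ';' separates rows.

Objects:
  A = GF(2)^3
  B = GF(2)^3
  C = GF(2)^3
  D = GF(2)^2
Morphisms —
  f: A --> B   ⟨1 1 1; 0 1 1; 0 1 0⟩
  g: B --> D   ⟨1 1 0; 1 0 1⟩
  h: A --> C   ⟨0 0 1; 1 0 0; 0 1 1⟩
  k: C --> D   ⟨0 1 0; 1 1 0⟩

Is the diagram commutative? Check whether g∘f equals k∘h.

Answer: COMMUTES

Work:
Path 1 = f;g:
  e0=[1,0,0] f-->[1,0,0] g-->[1,1]
  e1=[0,1,0] f-->[1,1,1] g-->[0,0]
  e2=[0,0,1] f-->[1,1,0] g-->[0,1]
  composite₁ = ⟨1 0 0; 1 0 1⟩
Path 2 = h;k:
  e0=[1,0,0] h-->[0,1,0] k-->[1,1]
  e1=[0,1,0] h-->[0,0,1] k-->[0,0]
  e2=[0,0,1] h-->[1,0,1] k-->[0,1]
  composite₂ = ⟨1 0 0; 1 0 1⟩
Equal? YES — commutes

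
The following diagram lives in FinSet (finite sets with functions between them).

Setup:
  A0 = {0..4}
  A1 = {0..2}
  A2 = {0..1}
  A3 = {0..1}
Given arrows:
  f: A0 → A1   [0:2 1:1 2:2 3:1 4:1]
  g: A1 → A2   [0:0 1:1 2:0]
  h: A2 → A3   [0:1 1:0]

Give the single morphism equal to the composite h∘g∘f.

Answer: [0:1 1:0 2:1 3:0 4:0]

Trace:
  0 f→2 g→0 h→1
  1 f→1 g→1 h→0
  2 f→2 g→0 h→1
  3 f→1 g→1 h→0
  4 f→1 g→1 h→0
composite: [0:1 1:0 2:1 3:0 4:0]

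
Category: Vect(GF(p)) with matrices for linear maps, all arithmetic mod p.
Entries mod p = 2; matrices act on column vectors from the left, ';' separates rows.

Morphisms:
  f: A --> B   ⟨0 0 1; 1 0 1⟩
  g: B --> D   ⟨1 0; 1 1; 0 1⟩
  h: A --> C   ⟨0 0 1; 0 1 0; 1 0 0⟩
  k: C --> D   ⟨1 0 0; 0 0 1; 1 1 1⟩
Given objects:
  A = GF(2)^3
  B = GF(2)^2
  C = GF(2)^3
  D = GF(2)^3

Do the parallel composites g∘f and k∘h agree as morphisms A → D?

1) trace f;g:
  e0=⟨1,0,0⟩ f-->⟨0,1⟩ g-->⟨0,1,1⟩
  e1=⟨0,1,0⟩ f-->⟨0,0⟩ g-->⟨0,0,0⟩
  e2=⟨0,0,1⟩ f-->⟨1,1⟩ g-->⟨1,0,1⟩
  composite₁ = ⟨0 0 1; 1 0 0; 1 0 1⟩
2) trace h;k:
  e0=⟨1,0,0⟩ h-->⟨0,0,1⟩ k-->⟨0,1,1⟩
  e1=⟨0,1,0⟩ h-->⟨0,1,0⟩ k-->⟨0,0,1⟩
  e2=⟨0,0,1⟩ h-->⟨1,0,0⟩ k-->⟨1,0,1⟩
  composite₂ = ⟨0 0 1; 1 0 0; 1 1 1⟩
Equal? differ; not commutative

Answer: DOES NOT COMMUTE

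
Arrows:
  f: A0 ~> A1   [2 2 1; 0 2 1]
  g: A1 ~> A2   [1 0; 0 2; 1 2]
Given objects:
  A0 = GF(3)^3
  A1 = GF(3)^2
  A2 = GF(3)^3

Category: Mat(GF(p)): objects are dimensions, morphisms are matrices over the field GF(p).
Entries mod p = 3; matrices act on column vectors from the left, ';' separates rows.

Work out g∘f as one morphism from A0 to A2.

Answer: [2 2 1; 0 1 2; 2 0 0]

Trace:
  e0=[1,0,0] f~>[2,0] g~>[2,0,2]
  e1=[0,1,0] f~>[2,2] g~>[2,1,0]
  e2=[0,0,1] f~>[1,1] g~>[1,2,0]
result: [2 2 1; 0 1 2; 2 0 0]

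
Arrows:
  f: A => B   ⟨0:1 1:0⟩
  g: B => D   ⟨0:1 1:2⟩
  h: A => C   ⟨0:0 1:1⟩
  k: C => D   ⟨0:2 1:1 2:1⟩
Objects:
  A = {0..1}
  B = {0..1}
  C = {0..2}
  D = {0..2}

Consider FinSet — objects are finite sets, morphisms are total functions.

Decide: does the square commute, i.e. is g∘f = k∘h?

Path 1 = f;g:
  0 f=>1 g=>2
  1 f=>0 g=>1
  result₁ = ⟨0:2 1:1⟩
Path 2 = h;k:
  0 h=>0 k=>2
  1 h=>1 k=>1
  result₂ = ⟨0:2 1:1⟩
Equal? YES — commutes

Answer: COMMUTES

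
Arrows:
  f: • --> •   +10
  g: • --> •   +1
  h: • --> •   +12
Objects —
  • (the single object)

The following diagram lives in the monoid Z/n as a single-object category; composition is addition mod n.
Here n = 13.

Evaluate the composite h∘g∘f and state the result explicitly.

  0 +10≡10 +1≡11 +12≡10  (mod 13)
result: +10

Answer: +10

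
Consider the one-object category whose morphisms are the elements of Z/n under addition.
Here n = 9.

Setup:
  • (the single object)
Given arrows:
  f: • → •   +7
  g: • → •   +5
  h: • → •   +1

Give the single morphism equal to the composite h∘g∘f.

  0 +7≡7 +5≡3 +1≡4  (mod 9)
result: +4

Answer: +4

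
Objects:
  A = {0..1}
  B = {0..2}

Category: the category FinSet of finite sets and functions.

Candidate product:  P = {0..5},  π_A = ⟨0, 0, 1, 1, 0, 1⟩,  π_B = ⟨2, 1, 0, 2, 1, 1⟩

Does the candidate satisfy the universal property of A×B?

Answer: NOT A VALID PRODUCT — duplicate pair at indices 4,1

Derivation:
|A|·|B| = 2·3 = 6;  |P| = 6
Check the pairing map k ↦ (π_A(k), π_B(k)):
  0 -> (0,2)
  1 -> (0,1)
  2 -> (1,0)
  3 -> (1,2)
  4 -> (0,1)  ✗ repeats pair of k=1
  5 -> (1,1)
distinct pairs in image: 5 / 6 needed
  → (0,1) hit at k=1 and k=4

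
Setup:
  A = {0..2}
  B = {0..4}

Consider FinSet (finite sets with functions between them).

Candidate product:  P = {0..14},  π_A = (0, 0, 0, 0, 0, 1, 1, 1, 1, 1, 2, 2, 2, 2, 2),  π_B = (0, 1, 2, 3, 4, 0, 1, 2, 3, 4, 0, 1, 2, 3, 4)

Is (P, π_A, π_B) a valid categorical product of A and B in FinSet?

|A|·|B| = 3·5 = 15;  |P| = 15
Check the pairing map k ↦ (π_A(k), π_B(k)):
  0 : (0,0)
  1 : (0,1)
  2 : (0,2)
  3 : (0,3)
  4 : (0,4)
  5 : (1,0)
  6 : (1,1)
  7 : (1,2)
  8 : (1,3)
  9 : (1,4)
  10 : (2,0)
  11 : (2,1)
  12 : (2,2)
  13 : (2,3)
  14 : (2,4)
distinct pairs in image: 15 / 15 needed
  → bijection onto A×B; projections well-typed.

Answer: VALID PRODUCT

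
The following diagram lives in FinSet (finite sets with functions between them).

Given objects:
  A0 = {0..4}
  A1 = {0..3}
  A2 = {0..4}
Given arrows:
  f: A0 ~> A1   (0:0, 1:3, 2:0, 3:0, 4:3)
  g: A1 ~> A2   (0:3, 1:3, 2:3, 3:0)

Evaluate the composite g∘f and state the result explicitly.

Answer: (0:3, 1:0, 2:3, 3:3, 4:0)

Trace:
  0 f~>0 g~>3
  1 f~>3 g~>0
  2 f~>0 g~>3
  3 f~>0 g~>3
  4 f~>3 g~>0
composite: (0:3, 1:0, 2:3, 3:3, 4:0)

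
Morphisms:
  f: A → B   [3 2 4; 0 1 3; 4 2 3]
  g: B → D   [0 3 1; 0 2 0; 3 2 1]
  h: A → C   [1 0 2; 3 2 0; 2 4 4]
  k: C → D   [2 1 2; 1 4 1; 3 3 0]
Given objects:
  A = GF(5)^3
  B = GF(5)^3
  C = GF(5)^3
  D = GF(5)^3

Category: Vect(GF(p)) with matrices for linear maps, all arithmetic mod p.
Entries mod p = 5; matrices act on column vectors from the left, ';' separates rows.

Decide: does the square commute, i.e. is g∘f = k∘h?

Path 1 = f;g:
  e0=(1,0,0) f→(3,0,4) g→(4,0,3)
  e1=(0,1,0) f→(2,1,2) g→(0,2,0)
  e2=(0,0,1) f→(4,3,3) g→(2,1,1)
  ⟦path⟧₁ = [4 0 2; 0 2 1; 3 0 1]
Path 2 = h;k:
  e0=(1,0,0) h→(1,3,2) k→(4,0,2)
  e1=(0,1,0) h→(0,2,4) k→(0,2,1)
  e2=(0,0,1) h→(2,0,4) k→(2,1,1)
  ⟦path⟧₂ = [4 0 2; 0 2 1; 2 1 1]
Equal? distinct morphisms ✗

Answer: DOES NOT COMMUTE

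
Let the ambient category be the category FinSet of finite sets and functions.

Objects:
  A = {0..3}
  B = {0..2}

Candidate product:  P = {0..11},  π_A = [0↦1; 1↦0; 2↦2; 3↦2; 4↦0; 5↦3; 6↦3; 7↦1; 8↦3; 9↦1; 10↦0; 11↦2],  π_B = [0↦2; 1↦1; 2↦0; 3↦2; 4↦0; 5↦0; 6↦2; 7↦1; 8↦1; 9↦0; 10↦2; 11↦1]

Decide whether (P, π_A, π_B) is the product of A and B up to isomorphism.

|A|·|B| = 4·3 = 12;  |P| = 12
Check the pairing map k ↦ (π_A(k), π_B(k)):
  0 ↦ (1,2)
  1 ↦ (0,1)
  2 ↦ (2,0)
  3 ↦ (2,2)
  4 ↦ (0,0)
  5 ↦ (3,0)
  6 ↦ (3,2)
  7 ↦ (1,1)
  8 ↦ (3,1)
  9 ↦ (1,0)
  10 ↦ (0,2)
  11 ↦ (2,1)
distinct pairs in image: 12 / 12 needed
  → bijection onto A×B; projections well-typed.

Answer: VALID PRODUCT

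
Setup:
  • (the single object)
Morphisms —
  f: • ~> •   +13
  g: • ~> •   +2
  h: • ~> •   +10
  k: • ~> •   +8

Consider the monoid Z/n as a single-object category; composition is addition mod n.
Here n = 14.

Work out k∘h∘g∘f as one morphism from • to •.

Answer: +5

Derivation:
  0 +13≡13 +2≡1 +10≡11 +8≡5  (mod 14)
⟦path⟧: +5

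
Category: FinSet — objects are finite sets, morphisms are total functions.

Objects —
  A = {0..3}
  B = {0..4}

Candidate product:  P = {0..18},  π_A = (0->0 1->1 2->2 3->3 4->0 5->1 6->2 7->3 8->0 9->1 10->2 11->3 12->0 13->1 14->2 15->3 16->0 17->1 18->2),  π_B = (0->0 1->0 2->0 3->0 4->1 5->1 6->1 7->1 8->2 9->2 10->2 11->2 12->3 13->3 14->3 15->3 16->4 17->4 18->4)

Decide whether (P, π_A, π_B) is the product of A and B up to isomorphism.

|A|·|B| = 4·5 = 20;  |P| = 19
  → cardinalities differ; no bijection possible.

Answer: NOT A VALID PRODUCT — |P|=19 ≠ |A|·|B|=20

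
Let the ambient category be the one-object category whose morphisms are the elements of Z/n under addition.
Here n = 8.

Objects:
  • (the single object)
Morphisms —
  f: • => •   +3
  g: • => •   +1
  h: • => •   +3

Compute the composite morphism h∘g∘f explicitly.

Answer: +7

Work:
  0 +3≡3 +1≡4 +3≡7  (mod 8)
result: +7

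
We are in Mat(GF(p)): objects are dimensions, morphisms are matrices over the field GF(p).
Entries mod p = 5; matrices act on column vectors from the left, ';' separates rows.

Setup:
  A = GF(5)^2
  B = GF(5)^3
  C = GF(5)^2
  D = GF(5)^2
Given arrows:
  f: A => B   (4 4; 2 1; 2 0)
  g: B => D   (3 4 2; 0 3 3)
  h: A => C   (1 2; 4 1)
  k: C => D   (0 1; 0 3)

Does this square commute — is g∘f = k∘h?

Answer: COMMUTES

Work:
1) trace f;g:
  e0=(1,0) f=>(4,2,2) g=>(4,2)
  e1=(0,1) f=>(4,1,0) g=>(1,3)
  ⟦path⟧₁ = (4 1; 2 3)
2) trace h;k:
  e0=(1,0) h=>(1,4) k=>(4,2)
  e1=(0,1) h=>(2,1) k=>(1,3)
  ⟦path⟧₂ = (4 1; 2 3)
Equal? YES — commutes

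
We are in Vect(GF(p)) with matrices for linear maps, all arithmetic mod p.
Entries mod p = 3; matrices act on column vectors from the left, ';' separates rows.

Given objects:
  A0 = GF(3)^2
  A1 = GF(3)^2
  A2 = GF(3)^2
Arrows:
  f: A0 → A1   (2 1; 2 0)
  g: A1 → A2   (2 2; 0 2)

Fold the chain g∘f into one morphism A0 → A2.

Answer: (2 2; 1 0)

Work:
  e0=(1,0) f→(2,2) g→(2,1)
  e1=(0,1) f→(1,0) g→(2,0)
⟦path⟧: (2 2; 1 0)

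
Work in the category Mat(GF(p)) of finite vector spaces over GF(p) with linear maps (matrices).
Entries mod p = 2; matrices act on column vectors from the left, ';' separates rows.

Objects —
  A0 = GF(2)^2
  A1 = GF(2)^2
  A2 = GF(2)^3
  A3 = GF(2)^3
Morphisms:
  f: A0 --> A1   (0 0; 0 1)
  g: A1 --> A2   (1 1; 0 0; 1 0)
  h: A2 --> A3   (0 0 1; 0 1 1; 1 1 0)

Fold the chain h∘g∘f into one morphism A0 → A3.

Answer: (0 0; 0 0; 0 1)

Derivation:
  e0=(1,0) f-->(0,0) g-->(0,0,0) h-->(0,0,0)
  e1=(0,1) f-->(0,1) g-->(1,0,0) h-->(0,0,1)
⟦path⟧: (0 0; 0 0; 0 1)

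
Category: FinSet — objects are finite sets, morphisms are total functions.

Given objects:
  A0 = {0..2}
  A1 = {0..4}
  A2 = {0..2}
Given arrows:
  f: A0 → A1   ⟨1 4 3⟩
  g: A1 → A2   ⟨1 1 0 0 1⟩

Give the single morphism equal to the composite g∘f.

  0 f→1 g→1
  1 f→4 g→1
  2 f→3 g→0
composite: ⟨1 1 0⟩

Answer: ⟨1 1 0⟩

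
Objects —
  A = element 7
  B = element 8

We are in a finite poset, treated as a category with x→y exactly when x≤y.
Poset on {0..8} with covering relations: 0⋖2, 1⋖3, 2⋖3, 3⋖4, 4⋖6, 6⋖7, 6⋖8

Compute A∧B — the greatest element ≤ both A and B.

Answer: A∧B = 6

Trace:
Common predecessors of 7,8: {0,1,2,3,4,6}
  0 ≤ 6
  1 ≤ 6
  2 ≤ 6
  3 ≤ 6
  4 ≤ 6
  6 ≤ 6
glb = 6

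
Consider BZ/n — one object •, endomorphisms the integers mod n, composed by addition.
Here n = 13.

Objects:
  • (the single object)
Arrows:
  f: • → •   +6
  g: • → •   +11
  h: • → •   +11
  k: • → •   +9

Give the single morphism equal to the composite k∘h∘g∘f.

Answer: +11

Trace:
  0 +6≡6 +11≡4 +11≡2 +9≡11  (mod 13)
composite: +11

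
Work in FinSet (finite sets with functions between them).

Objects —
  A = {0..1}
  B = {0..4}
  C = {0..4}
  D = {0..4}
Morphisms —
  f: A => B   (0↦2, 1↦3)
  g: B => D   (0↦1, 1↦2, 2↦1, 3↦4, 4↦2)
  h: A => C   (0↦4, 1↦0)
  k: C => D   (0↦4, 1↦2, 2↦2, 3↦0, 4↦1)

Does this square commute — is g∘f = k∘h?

Answer: COMMUTES

Derivation:
Along f;g (path 1):
  0 f=>2 g=>1
  1 f=>3 g=>4
  composite₁ = (0↦1, 1↦4)
Along h;k (path 2):
  0 h=>4 k=>1
  1 h=>0 k=>4
  composite₂ = (0↦1, 1↦4)
Equal? YES — commutes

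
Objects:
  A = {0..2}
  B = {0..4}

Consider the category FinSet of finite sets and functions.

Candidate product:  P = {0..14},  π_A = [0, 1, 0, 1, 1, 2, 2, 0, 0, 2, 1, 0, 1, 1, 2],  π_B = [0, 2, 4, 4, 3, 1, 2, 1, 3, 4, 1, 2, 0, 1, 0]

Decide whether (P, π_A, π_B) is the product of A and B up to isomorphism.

Answer: NOT A VALID PRODUCT — duplicate pair at indices 10,13

Derivation:
|A|·|B| = 3·5 = 15;  |P| = 15
Check the pairing map k ↦ (π_A(k), π_B(k)):
  0 -> (0,0)
  1 -> (1,2)
  2 -> (0,4)
  3 -> (1,4)
  4 -> (1,3)
  5 -> (2,1)
  6 -> (2,2)
  7 -> (0,1)
  8 -> (0,3)
  9 -> (2,4)
  10 -> (1,1)
  11 -> (0,2)
  12 -> (1,0)
  13 -> (1,1)  ✗ repeats pair of k=10
  14 -> (2,0)
distinct pairs in image: 14 / 15 needed
  → (1,1) hit at k=10 and k=13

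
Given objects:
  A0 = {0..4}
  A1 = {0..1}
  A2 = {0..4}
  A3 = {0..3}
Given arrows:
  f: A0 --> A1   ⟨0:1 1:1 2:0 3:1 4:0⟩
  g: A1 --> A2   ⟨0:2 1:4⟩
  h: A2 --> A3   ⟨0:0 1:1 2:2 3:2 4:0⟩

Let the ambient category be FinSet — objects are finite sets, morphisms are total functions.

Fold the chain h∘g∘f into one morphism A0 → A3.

Answer: ⟨0:0 1:0 2:2 3:0 4:2⟩

Work:
  0 f-->1 g-->4 h-->0
  1 f-->1 g-->4 h-->0
  2 f-->0 g-->2 h-->2
  3 f-->1 g-->4 h-->0
  4 f-->0 g-->2 h-->2
result: ⟨0:0 1:0 2:2 3:0 4:2⟩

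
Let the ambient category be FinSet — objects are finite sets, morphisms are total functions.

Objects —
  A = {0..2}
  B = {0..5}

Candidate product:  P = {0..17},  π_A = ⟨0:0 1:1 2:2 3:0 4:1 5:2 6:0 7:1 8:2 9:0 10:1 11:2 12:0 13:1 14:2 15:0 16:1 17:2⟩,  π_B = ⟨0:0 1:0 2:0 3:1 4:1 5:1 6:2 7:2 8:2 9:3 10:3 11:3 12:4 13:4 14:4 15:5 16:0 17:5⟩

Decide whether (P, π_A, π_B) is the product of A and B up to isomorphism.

|A|·|B| = 3·6 = 18;  |P| = 18
Check the pairing map k ↦ (π_A(k), π_B(k)):
  0 : (0,0)
  1 : (1,0)
  2 : (2,0)
  3 : (0,1)
  4 : (1,1)
  5 : (2,1)
  6 : (0,2)
  7 : (1,2)
  8 : (2,2)
  9 : (0,3)
  10 : (1,3)
  11 : (2,3)
  12 : (0,4)
  13 : (1,4)
  14 : (2,4)
  15 : (0,5)
  16 : (1,0)  ✗ repeats pair of k=1
  17 : (2,5)
distinct pairs in image: 17 / 18 needed
  → (1,0) hit at k=1 and k=16

Answer: NOT A VALID PRODUCT — duplicate pair at indices 1,16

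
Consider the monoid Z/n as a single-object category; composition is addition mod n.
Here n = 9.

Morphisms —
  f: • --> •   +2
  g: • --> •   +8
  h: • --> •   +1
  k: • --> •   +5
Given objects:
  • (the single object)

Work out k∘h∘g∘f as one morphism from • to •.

  0 +2≡2 +8≡1 +1≡2 +5≡7  (mod 9)
composite: +7

Answer: +7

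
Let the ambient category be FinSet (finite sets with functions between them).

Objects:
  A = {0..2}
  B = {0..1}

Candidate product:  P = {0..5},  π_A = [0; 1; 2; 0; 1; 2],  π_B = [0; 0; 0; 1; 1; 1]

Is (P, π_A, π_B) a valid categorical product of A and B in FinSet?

Answer: VALID PRODUCT

Derivation:
|A|·|B| = 3·2 = 6;  |P| = 6
Check the pairing map k ↦ (π_A(k), π_B(k)):
  0 : (0,0)
  1 : (1,0)
  2 : (2,0)
  3 : (0,1)
  4 : (1,1)
  5 : (2,1)
distinct pairs in image: 6 / 6 needed
  → bijection onto A×B; projections well-typed.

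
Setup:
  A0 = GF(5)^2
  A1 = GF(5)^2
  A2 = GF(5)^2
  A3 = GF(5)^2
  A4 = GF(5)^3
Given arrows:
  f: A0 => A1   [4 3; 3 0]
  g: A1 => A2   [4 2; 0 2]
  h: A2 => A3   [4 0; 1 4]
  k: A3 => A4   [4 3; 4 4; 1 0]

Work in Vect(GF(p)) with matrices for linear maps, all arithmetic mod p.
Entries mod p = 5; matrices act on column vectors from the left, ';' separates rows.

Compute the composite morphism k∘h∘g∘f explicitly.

Answer: [0 3; 1 0; 3 3]

Trace:
  e0=(1,0) f=>(4,3) g=>(2,1) h=>(3,1) k=>(0,1,3)
  e1=(0,1) f=>(3,0) g=>(2,0) h=>(3,2) k=>(3,0,3)
result: [0 3; 1 0; 3 3]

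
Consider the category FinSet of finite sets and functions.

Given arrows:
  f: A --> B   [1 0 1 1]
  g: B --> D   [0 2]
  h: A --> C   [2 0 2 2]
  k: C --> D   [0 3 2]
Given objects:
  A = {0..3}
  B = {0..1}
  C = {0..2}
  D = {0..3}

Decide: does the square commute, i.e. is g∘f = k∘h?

Path 1 = f;g:
  0 f-->1 g-->2
  1 f-->0 g-->0
  2 f-->1 g-->2
  3 f-->1 g-->2
  result₁ = [2 0 2 2]
Path 2 = h;k:
  0 h-->2 k-->2
  1 h-->0 k-->0
  2 h-->2 k-->2
  3 h-->2 k-->2
  result₂ = [2 0 2 2]
Equal? equal; square commutes

Answer: COMMUTES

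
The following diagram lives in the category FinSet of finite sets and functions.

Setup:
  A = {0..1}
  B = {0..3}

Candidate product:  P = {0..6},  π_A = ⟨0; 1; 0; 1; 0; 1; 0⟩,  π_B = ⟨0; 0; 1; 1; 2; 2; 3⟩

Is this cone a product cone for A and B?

|A|·|B| = 2·4 = 8;  |P| = 7
  → cardinalities differ; no bijection possible.

Answer: NOT A VALID PRODUCT — |P|=7 ≠ |A|·|B|=8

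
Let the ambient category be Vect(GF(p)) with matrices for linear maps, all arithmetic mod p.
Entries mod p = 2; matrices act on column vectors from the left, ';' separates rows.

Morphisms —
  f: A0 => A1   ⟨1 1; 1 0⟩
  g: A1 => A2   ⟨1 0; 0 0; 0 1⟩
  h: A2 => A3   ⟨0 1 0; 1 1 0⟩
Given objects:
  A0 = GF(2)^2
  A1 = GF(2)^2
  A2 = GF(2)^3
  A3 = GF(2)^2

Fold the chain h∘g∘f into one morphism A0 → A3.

Answer: ⟨0 0; 1 1⟩

Work:
  e0=(1,0) f=>(1,1) g=>(1,0,1) h=>(0,1)
  e1=(0,1) f=>(1,0) g=>(1,0,0) h=>(0,1)
⟦path⟧: ⟨0 0; 1 1⟩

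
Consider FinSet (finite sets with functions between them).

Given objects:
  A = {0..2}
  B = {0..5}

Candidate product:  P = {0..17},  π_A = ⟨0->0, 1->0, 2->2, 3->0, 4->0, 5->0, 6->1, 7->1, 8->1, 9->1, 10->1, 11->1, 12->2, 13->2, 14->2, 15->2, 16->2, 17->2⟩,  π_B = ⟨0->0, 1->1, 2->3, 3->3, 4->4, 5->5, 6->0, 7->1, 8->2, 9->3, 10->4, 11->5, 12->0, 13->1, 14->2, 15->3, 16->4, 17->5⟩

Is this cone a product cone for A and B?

|A|·|B| = 3·6 = 18;  |P| = 18
Check the pairing map k ↦ (π_A(k), π_B(k)):
  0 -> (0,0)
  1 -> (0,1)
  2 -> (2,3)
  3 -> (0,3)
  4 -> (0,4)
  5 -> (0,5)
  6 -> (1,0)
  7 -> (1,1)
  8 -> (1,2)
  9 -> (1,3)
  10 -> (1,4)
  11 -> (1,5)
  12 -> (2,0)
  13 -> (2,1)
  14 -> (2,2)
  15 -> (2,3)  ✗ repeats pair of k=2
  16 -> (2,4)
  17 -> (2,5)
distinct pairs in image: 17 / 18 needed
  → (2,3) hit at k=2 and k=15

Answer: NOT A VALID PRODUCT — duplicate pair at indices 15,2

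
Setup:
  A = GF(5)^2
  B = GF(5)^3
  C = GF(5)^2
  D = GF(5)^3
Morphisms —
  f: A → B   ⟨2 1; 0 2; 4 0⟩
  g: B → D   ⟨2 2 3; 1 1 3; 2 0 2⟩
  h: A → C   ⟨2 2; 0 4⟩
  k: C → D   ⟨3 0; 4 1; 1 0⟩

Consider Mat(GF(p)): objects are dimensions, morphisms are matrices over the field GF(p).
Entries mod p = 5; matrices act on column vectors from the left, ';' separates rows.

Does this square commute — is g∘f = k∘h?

Along f;g (path 1):
  e0=⟨1,0⟩ f→⟨2,0,4⟩ g→⟨1,4,2⟩
  e1=⟨0,1⟩ f→⟨1,2,0⟩ g→⟨1,3,2⟩
  result₁ = ⟨1 1; 4 3; 2 2⟩
Along h;k (path 2):
  e0=⟨1,0⟩ h→⟨2,0⟩ k→⟨1,3,2⟩
  e1=⟨0,1⟩ h→⟨2,4⟩ k→⟨1,2,2⟩
  result₂ = ⟨1 1; 3 2; 2 2⟩
Equal? NO — does not commute

Answer: DOES NOT COMMUTE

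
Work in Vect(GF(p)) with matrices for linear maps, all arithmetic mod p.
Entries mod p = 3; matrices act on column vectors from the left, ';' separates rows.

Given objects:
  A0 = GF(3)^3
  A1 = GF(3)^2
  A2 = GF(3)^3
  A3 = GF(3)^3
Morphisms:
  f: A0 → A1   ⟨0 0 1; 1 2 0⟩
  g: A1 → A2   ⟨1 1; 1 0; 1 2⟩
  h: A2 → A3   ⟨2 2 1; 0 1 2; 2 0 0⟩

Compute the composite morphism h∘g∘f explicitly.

  e0=[1,0,0] f→[0,1] g→[1,0,2] h→[1,1,2]
  e1=[0,1,0] f→[0,2] g→[2,0,1] h→[2,2,1]
  e2=[0,0,1] f→[1,0] g→[1,1,1] h→[2,0,2]
⟦path⟧: ⟨1 2 2; 1 2 0; 2 1 2⟩

Answer: ⟨1 2 2; 1 2 0; 2 1 2⟩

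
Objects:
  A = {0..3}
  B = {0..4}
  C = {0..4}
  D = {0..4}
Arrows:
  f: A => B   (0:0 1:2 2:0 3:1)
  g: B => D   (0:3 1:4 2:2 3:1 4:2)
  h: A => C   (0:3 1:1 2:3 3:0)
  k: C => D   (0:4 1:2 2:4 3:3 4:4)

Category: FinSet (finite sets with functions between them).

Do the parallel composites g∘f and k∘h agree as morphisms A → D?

Answer: COMMUTES

Derivation:
1) trace f;g:
  0 f=>0 g=>3
  1 f=>2 g=>2
  2 f=>0 g=>3
  3 f=>1 g=>4
  result₁ = (0:3 1:2 2:3 3:4)
2) trace h;k:
  0 h=>3 k=>3
  1 h=>1 k=>2
  2 h=>3 k=>3
  3 h=>0 k=>4
  result₂ = (0:3 1:2 2:3 3:4)
Equal? same morphism ✓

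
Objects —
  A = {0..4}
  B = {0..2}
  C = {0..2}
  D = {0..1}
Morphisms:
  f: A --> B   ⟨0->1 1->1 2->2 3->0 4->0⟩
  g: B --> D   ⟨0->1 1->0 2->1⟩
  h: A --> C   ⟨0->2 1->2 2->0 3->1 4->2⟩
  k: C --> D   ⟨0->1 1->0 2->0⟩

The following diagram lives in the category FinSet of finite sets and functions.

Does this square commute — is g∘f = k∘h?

Along f;g (path 1):
  0 f-->1 g-->0
  1 f-->1 g-->0
  2 f-->2 g-->1
  3 f-->0 g-->1
  4 f-->0 g-->1
  composite₁ = ⟨0->0 1->0 2->1 3->1 4->1⟩
Along h;k (path 2):
  0 h-->2 k-->0
  1 h-->2 k-->0
  2 h-->0 k-->1
  3 h-->1 k-->0
  4 h-->2 k-->0
  composite₂ = ⟨0->0 1->0 2->1 3->0 4->0⟩
Equal? distinct morphisms ✗

Answer: DOES NOT COMMUTE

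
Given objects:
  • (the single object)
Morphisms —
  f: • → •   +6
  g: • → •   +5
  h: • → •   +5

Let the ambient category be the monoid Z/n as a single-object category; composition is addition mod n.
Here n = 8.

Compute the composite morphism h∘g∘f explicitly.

Answer: +0

Work:
  0 +6≡6 +5≡3 +5≡0  (mod 8)
⟦path⟧: +0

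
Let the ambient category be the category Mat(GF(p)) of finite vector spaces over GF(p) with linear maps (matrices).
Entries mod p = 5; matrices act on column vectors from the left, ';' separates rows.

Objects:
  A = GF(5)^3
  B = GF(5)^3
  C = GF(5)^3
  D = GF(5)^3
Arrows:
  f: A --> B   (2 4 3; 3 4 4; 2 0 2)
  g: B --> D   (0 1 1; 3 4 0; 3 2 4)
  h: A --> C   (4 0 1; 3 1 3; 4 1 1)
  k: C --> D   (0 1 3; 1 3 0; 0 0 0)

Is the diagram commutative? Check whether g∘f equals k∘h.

1) trace f;g:
  e0=⟨1,0,0⟩ f-->⟨2,3,2⟩ g-->⟨0,3,0⟩
  e1=⟨0,1,0⟩ f-->⟨4,4,0⟩ g-->⟨4,3,0⟩
  e2=⟨0,0,1⟩ f-->⟨3,4,2⟩ g-->⟨1,0,0⟩
  result₁ = (0 4 1; 3 3 0; 0 0 0)
2) trace h;k:
  e0=⟨1,0,0⟩ h-->⟨4,3,4⟩ k-->⟨0,3,0⟩
  e1=⟨0,1,0⟩ h-->⟨0,1,1⟩ k-->⟨4,3,0⟩
  e2=⟨0,0,1⟩ h-->⟨1,3,1⟩ k-->⟨1,0,0⟩
  result₂ = (0 4 1; 3 3 0; 0 0 0)
Equal? equal; square commutes

Answer: COMMUTES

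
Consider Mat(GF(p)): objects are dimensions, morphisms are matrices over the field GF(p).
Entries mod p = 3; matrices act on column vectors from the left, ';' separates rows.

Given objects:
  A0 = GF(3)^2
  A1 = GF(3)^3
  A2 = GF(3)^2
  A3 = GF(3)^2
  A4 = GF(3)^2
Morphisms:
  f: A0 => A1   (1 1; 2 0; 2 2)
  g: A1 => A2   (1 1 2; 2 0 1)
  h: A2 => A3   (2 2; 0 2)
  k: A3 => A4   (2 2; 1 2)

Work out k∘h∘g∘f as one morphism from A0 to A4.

Answer: (0 1; 2 1)

Trace:
  e0=[1,0] f=>[1,2,2] g=>[1,1] h=>[1,2] k=>[0,2]
  e1=[0,1] f=>[1,0,2] g=>[2,1] h=>[0,2] k=>[1,1]
composite: (0 1; 2 1)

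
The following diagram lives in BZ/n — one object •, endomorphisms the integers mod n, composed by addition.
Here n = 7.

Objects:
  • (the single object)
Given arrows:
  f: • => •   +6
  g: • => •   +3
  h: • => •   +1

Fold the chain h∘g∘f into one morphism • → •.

  0 +6≡6 +3≡2 +1≡3  (mod 7)
composite: +3

Answer: +3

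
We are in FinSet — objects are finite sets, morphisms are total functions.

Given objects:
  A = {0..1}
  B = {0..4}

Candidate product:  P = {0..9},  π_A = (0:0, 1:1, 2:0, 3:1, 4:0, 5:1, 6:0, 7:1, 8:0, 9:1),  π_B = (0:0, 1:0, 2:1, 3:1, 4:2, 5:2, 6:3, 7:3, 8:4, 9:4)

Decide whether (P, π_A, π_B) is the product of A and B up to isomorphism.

|A|·|B| = 2·5 = 10;  |P| = 10
Check the pairing map k ↦ (π_A(k), π_B(k)):
  0 : (0,0)
  1 : (1,0)
  2 : (0,1)
  3 : (1,1)
  4 : (0,2)
  5 : (1,2)
  6 : (0,3)
  7 : (1,3)
  8 : (0,4)
  9 : (1,4)
distinct pairs in image: 10 / 10 needed
  → bijection onto A×B; projections well-typed.

Answer: VALID PRODUCT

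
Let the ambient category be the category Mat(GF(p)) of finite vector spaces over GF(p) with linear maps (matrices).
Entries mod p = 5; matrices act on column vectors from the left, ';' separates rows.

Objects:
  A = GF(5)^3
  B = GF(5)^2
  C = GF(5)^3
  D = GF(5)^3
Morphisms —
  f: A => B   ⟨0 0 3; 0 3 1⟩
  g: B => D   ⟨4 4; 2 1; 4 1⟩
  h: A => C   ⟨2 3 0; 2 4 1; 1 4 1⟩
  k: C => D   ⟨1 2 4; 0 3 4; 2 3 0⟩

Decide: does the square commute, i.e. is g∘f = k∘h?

Answer: COMMUTES

Trace:
Path 1 = f;g:
  e0=[1,0,0] f=>[0,0] g=>[0,0,0]
  e1=[0,1,0] f=>[0,3] g=>[2,3,3]
  e2=[0,0,1] f=>[3,1] g=>[1,2,3]
  result₁ = ⟨0 2 1; 0 3 2; 0 3 3⟩
Path 2 = h;k:
  e0=[1,0,0] h=>[2,2,1] k=>[0,0,0]
  e1=[0,1,0] h=>[3,4,4] k=>[2,3,3]
  e2=[0,0,1] h=>[0,1,1] k=>[1,2,3]
  result₂ = ⟨0 2 1; 0 3 2; 0 3 3⟩
Equal? YES — commutes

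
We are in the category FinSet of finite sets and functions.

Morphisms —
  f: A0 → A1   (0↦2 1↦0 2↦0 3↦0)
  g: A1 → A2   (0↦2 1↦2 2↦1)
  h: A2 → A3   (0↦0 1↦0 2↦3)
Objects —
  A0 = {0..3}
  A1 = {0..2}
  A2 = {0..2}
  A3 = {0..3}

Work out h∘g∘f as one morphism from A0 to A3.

  0 f→2 g→1 h→0
  1 f→0 g→2 h→3
  2 f→0 g→2 h→3
  3 f→0 g→2 h→3
result: (0↦0 1↦3 2↦3 3↦3)

Answer: (0↦0 1↦3 2↦3 3↦3)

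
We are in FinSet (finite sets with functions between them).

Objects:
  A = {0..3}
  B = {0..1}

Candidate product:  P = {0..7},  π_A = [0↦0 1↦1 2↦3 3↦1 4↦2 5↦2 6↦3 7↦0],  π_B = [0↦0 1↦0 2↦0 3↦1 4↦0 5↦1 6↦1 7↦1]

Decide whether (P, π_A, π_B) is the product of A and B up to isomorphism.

|A|·|B| = 4·2 = 8;  |P| = 8
Check the pairing map k ↦ (π_A(k), π_B(k)):
  0 ↦ (0,0)
  1 ↦ (1,0)
  2 ↦ (3,0)
  3 ↦ (1,1)
  4 ↦ (2,0)
  5 ↦ (2,1)
  6 ↦ (3,1)
  7 ↦ (0,1)
distinct pairs in image: 8 / 8 needed
  → bijection onto A×B; projections well-typed.

Answer: VALID PRODUCT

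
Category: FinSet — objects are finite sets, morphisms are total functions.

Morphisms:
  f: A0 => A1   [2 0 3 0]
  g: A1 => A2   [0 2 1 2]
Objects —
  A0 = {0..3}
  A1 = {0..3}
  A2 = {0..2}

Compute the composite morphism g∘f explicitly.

  0 f=>2 g=>1
  1 f=>0 g=>0
  2 f=>3 g=>2
  3 f=>0 g=>0
result: [1 0 2 0]

Answer: [1 0 2 0]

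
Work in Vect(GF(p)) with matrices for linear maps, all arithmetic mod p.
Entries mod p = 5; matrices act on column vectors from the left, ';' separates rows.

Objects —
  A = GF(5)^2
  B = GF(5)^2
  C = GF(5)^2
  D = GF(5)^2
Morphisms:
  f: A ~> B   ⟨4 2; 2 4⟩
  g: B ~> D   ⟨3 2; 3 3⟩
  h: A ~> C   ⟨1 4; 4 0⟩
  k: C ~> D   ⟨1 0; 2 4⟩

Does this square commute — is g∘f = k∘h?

Along f;g (path 1):
  e0=(1,0) f~>(4,2) g~>(1,3)
  e1=(0,1) f~>(2,4) g~>(4,3)
  ⟦path⟧₁ = ⟨1 4; 3 3⟩
Along h;k (path 2):
  e0=(1,0) h~>(1,4) k~>(1,3)
  e1=(0,1) h~>(4,0) k~>(4,3)
  ⟦path⟧₂ = ⟨1 4; 3 3⟩
Equal? same morphism ✓

Answer: COMMUTES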